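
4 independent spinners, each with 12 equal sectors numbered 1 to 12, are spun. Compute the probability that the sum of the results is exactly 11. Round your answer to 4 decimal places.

There are 12^4 = 20736 equally likely outcomes.
The number of ordered 4-tuples from {1,…,12} summing to 11 is 120.
P(sum = 11) = 120/20736 = 5/864 ≈ 0.0058.

0.0058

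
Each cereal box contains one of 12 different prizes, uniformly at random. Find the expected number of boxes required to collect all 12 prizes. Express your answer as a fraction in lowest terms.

86021/2310

After i distinct types are collected, each trial gives a new one with probability (12−i)/12, so the expected wait for the next new type is 12/(12−i).
E = 12/12 + 12/11 + 12/10 + 12/9 + 12/8 + 12/7 + 12/6 + 12/5 + 12/4 + 12/3 + 12/2 + 12/1 = 86021/2310.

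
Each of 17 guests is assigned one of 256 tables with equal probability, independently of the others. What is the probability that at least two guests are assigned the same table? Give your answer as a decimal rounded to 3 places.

It's easier to compute the probability that all 17 are distinct.
P(all distinct) = 256/256 · 255/256 · ··· · 240/256 ≈ 0.581.
So the probability of at least one match is 1 − 0.581 = 0.419.

0.419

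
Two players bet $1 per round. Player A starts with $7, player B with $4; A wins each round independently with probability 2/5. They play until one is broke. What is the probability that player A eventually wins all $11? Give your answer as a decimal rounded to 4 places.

Let r = q/p = (3/5)/(2/5) = 3/2. The recurrence P(i) = p·P(i+1) + q·P(i−1) with P(0)=0, P(11)=1 gives P(i) = (1 − r^i)/(1 − r^11).
P(7) = (1 − (3/2)^7) / (1 − (3/2)^11) = 32944/175099 ≈ 0.1881.

0.1881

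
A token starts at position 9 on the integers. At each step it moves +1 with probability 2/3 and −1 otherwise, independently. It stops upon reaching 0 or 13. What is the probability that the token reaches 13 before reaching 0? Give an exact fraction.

8176/8191

Let r = q/p = (1/3)/(2/3) = 1/2. The recurrence P(i) = p·P(i+1) + q·P(i−1) with P(0)=0, P(13)=1 gives P(i) = (1 − r^i)/(1 − r^13).
P(9) = (1 − (1/2)^9) / (1 − (1/2)^13) = 8176/8191.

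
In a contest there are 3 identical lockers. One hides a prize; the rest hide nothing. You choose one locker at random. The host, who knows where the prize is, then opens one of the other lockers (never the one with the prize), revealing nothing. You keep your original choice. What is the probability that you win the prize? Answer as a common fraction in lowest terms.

1/3

The host can always open an empty locker regardless of your choice, so this gives no information about your original locker.
P(win by staying) = 1/3.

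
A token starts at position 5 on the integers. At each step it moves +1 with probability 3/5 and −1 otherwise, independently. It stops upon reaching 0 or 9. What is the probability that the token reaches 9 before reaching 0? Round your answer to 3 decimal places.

Let r = q/p = (2/5)/(3/5) = 2/3. The recurrence P(i) = p·P(i+1) + q·P(i−1) with P(0)=0, P(9)=1 gives P(i) = (1 − r^i)/(1 − r^9).
P(5) = (1 − (2/3)^5) / (1 − (2/3)^9) = 17091/19171 ≈ 0.892.

0.892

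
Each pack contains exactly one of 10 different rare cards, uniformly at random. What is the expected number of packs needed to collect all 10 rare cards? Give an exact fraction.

After i distinct types are collected, each trial gives a new one with probability (10−i)/10, so the expected wait for the next new type is 10/(10−i).
E = 10/10 + 10/9 + 10/8 + 10/7 + 10/6 + 10/5 + 10/4 + 10/3 + 10/2 + 10/1 = 7381/252.

7381/252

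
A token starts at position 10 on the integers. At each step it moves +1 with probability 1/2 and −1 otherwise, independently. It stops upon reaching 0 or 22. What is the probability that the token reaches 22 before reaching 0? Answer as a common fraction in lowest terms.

5/11

With a fair step, P(i) = ½P(i−1) + ½P(i+1) with P(0)=0, P(22)=1 has the linear solution P(i) = i/22.
P(10) = 10/22 = 5/11.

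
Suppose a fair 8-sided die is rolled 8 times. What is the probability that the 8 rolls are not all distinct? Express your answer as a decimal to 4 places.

P(all 8 different) = 8/8 · 7/8 · ··· · 1/8 ≈ 0.0024.
P(at least two equal) = 1 − 0.0024 = 0.9976.

0.9976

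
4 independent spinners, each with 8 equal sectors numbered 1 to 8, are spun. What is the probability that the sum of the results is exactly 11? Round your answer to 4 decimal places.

0.0293

There are 8^4 = 4096 equally likely outcomes.
The number of ordered 4-tuples from {1,…,8} summing to 11 is 120.
P(sum = 11) = 120/4096 = 15/512 ≈ 0.0293.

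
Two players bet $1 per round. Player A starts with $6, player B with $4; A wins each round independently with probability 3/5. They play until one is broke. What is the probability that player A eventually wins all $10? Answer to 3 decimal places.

0.928

Let r = q/p = (2/5)/(3/5) = 2/3. The recurrence P(i) = p·P(i+1) + q·P(i−1) with P(0)=0, P(10)=1 gives P(i) = (1 − r^i)/(1 − r^10).
P(6) = (1 − (2/3)^6) / (1 − (2/3)^10) = 10773/11605 ≈ 0.928.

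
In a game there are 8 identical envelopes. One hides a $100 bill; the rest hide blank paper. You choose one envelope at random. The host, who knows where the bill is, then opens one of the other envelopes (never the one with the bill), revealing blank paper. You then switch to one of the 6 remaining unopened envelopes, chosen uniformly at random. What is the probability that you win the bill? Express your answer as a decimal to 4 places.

Your original envelope holds the bill with probability 1/8, so the other 7 collectively hold it with probability 7/8.
The host can always find an empty envelope to open, so this doesn't change that 7/8; it is now spread over the 6 remaining unopened envelopes.
P(win by switching) = (7/8) · (1/6) = 7/48 ≈ 0.1458.

0.1458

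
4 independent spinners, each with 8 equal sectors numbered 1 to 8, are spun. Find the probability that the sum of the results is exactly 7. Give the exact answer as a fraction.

5/1024

There are 8^4 = 4096 equally likely outcomes.
The number of ordered 4-tuples from {1,…,8} summing to 7 is 20.
P(sum = 7) = 20/4096 = 5/1024.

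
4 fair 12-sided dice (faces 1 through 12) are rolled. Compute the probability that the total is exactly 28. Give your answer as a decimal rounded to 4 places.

0.0536

There are 12^4 = 20736 equally likely outcomes.
The number of ordered 4-tuples from {1,…,12} summing to 28 is 1111.
P(sum = 28) = 1111/20736 ≈ 0.0536.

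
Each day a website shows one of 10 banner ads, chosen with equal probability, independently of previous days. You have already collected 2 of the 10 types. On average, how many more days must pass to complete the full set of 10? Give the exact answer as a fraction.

761/28

Starting from 2 distinct types, each trial gives a new one with probability (10−i)/10 when i types are held, so the wait for the next new type is 10/(10−i).
E = 10/8 + 10/7 + 10/6 + 10/5 + 10/4 + 10/3 + 10/2 + 10/1 = 761/28.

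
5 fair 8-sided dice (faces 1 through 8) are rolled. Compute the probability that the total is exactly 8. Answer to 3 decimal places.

There are 8^5 = 32768 equally likely outcomes.
The number of ordered 5-tuples from {1,…,8} summing to 8 is 35.
P(sum = 8) = 35/32768 ≈ 0.001.

0.001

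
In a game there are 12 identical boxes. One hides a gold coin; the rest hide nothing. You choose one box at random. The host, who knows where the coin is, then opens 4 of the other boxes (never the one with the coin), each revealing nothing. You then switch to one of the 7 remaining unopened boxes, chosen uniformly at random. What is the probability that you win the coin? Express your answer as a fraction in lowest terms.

11/84

Your original box holds the coin with probability 1/12, so the other 11 collectively hold it with probability 11/12.
The host can always find 4 empty boxes to open, so the reveals don't change that 11/12; it is now spread over the 7 remaining unopened boxes.
P(win by switching) = (11/12) · (1/7) = 11/84.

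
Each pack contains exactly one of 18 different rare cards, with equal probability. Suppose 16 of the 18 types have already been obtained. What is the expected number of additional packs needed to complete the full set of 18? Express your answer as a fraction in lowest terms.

27

Starting from 16 distinct types, each trial gives a new one with probability (18−i)/18 when i types are held, so the wait for the next new type is 18/(18−i).
E = 18/2 + 18/1 = 27.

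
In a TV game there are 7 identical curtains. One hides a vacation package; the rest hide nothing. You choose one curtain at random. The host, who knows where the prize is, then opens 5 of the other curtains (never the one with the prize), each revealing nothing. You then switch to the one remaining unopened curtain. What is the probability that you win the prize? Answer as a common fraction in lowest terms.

Your original curtain holds the prize with probability 1/7, so the other 6 collectively hold it with probability 6/7.
The host can always find 5 empty curtains to open, so the reveals don't change that 6/7; it is now spread over the 1 remaining unopened curtain.
P(win by switching) = (6/7) · (1/1) = 6/7.

6/7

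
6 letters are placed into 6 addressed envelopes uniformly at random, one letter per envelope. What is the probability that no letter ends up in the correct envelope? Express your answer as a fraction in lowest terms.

This is the derangement probability: permutations of 6 with no fixed point.
D(6) = 6! · (1 − 1/1! + 1/2! − ··· + (−1)^6/6!) = 265.
P = 265/720 = 53/144.

53/144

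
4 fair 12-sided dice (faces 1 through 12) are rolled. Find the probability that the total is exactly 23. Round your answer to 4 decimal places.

There are 12^4 = 20736 equally likely outcomes.
The number of ordered 4-tuples from {1,…,12} summing to 23 is 1060.
P(sum = 23) = 1060/20736 = 265/5184 ≈ 0.0511.

0.0511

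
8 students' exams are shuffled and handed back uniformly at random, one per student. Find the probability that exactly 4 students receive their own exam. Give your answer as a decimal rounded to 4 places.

Choose which 4 of the 8 are fixed: C(8,4) = 70 ways.
The remaining 4 must have no fixed point: D(4) = 9.
P = 70·9/40320 = 1/64 ≈ 0.0156.

0.0156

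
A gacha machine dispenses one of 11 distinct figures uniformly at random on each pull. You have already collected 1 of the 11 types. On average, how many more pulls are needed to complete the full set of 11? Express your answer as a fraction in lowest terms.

Starting from 1 distinct type, each trial gives a new one with probability (11−i)/11 when i types are held, so the wait for the next new type is 11/(11−i).
E = 11/10 + 11/9 + 11/8 + 11/7 + 11/6 + 11/5 + 11/4 + 11/3 + 11/2 + 11/1 = 81191/2520.

81191/2520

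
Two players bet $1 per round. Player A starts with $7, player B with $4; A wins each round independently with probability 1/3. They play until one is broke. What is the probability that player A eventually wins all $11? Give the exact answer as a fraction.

127/2047

Let r = q/p = (2/3)/(1/3) = 2. The recurrence P(i) = p·P(i+1) + q·P(i−1) with P(0)=0, P(11)=1 gives P(i) = (1 − r^i)/(1 − r^11).
P(7) = (1 − (2)^7) / (1 − (2)^11) = 127/2047.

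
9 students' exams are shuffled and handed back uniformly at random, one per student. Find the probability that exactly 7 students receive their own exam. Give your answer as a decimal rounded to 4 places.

0.0001

Choose which 7 of the 9 are fixed: C(9,7) = 36 ways.
The remaining 2 must have no fixed point: D(2) = 1.
P = 36·1/362880 = 1/10080 ≈ 0.0001.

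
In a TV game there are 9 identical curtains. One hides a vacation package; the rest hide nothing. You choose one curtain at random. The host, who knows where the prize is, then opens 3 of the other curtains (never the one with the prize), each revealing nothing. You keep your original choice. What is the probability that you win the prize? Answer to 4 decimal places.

0.1111

The host can always open 3 empty curtains regardless of your choice, so the reveals give no information about your original curtain.
P(win by staying) = 1/9 ≈ 0.1111.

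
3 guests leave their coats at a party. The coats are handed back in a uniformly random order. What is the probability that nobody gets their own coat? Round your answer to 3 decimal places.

This is the derangement probability: permutations of 3 with no fixed point.
D(3) = 3! · (1 − 1/1! + 1/2! − ··· + (−1)^3/3!) = 2.
P = 2/6 = 1/3 ≈ 0.333.

0.333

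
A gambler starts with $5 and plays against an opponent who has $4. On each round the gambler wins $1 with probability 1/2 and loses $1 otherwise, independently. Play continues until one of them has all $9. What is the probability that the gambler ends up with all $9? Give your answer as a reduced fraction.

With a fair step, P(i) = ½P(i−1) + ½P(i+1) with P(0)=0, P(9)=1 has the linear solution P(i) = i/9.
P(5) = 5/9.

5/9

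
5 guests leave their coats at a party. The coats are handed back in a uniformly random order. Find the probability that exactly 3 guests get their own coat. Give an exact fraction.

Choose which 3 of the 5 are fixed: C(5,3) = 10 ways.
The remaining 2 must have no fixed point: D(2) = 1.
P = 10·1/120 = 1/12.

1/12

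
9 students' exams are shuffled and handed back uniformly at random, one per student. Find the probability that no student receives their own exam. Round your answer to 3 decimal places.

0.368

This is the derangement probability: permutations of 9 with no fixed point.
D(9) = 9! · (1 − 1/1! + 1/2! − ··· + (−1)^9/9!) = 133496.
P = 133496/362880 = 16687/45360 ≈ 0.368.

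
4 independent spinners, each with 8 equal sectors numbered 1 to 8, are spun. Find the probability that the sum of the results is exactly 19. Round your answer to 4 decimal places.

0.0820

There are 8^4 = 4096 equally likely outcomes.
The number of ordered 4-tuples from {1,…,8} summing to 19 is 336.
P(sum = 19) = 336/4096 = 21/256 ≈ 0.0820.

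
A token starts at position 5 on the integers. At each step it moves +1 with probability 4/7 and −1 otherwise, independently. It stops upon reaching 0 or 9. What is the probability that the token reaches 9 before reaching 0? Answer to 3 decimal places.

0.825

Let r = q/p = (3/7)/(4/7) = 3/4. The recurrence P(i) = p·P(i+1) + q·P(i−1) with P(0)=0, P(9)=1 gives P(i) = (1 − r^i)/(1 − r^9).
P(5) = (1 − (3/4)^5) / (1 − (3/4)^9) = 199936/242461 ≈ 0.825.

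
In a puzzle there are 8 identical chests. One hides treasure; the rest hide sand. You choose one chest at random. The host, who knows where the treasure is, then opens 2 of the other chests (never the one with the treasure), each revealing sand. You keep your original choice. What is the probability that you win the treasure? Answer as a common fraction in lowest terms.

The host can always open 2 empty chests regardless of your choice, so the reveals give no information about your original chest.
P(win by staying) = 1/8.

1/8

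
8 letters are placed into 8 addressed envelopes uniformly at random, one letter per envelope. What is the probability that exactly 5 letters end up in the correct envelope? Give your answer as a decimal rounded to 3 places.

Choose which 5 of the 8 are fixed: C(8,5) = 56 ways.
The remaining 3 must have no fixed point: D(3) = 2.
P = 56·2/40320 = 1/360 ≈ 0.003.

0.003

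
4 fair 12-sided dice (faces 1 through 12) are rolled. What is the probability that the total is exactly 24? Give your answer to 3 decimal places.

0.054

There are 12^4 = 20736 equally likely outcomes.
The number of ordered 4-tuples from {1,…,12} summing to 24 is 1111.
P(sum = 24) = 1111/20736 ≈ 0.054.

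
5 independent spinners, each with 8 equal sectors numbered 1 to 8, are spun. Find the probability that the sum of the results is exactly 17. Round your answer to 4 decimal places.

0.0449

There are 8^5 = 32768 equally likely outcomes.
The number of ordered 5-tuples from {1,…,8} summing to 17 is 1470.
P(sum = 17) = 1470/32768 = 735/16384 ≈ 0.0449.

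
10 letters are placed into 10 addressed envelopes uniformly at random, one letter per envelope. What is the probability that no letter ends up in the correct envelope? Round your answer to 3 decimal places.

This is the derangement probability: permutations of 10 with no fixed point.
D(10) = 10! · (1 − 1/1! + 1/2! − ··· + (−1)^10/10!) = 1334961.
P = 1334961/3628800 = 16481/44800 ≈ 0.368.

0.368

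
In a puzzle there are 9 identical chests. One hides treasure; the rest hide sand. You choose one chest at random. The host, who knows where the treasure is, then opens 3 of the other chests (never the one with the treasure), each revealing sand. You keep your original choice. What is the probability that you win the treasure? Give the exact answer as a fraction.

1/9

The host can always open 3 empty chests regardless of your choice, so the reveals give no information about your original chest.
P(win by staying) = 1/9.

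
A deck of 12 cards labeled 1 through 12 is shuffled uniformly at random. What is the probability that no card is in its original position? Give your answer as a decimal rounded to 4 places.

0.3679

This is the derangement probability: permutations of 12 with no fixed point.
D(12) = 12! · (1 − 1/1! + 1/2! − ··· + (−1)^12/12!) = 176214841.
P = 176214841/479001600 = 16019531/43545600 ≈ 0.3679.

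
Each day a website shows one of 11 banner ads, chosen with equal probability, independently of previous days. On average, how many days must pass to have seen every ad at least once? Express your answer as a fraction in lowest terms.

After i distinct types are collected, each trial gives a new one with probability (11−i)/11, so the expected wait for the next new type is 11/(11−i).
E = 11/11 + 11/10 + 11/9 + 11/8 + 11/7 + 11/6 + 11/5 + 11/4 + 11/3 + 11/2 + 11/1 = 83711/2520.

83711/2520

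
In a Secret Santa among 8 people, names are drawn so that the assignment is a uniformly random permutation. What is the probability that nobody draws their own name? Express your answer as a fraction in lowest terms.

This is the derangement probability: permutations of 8 with no fixed point.
D(8) = 8! · (1 − 1/1! + 1/2! − ··· + (−1)^8/8!) = 14833.
P = 14833/40320 = 2119/5760.

2119/5760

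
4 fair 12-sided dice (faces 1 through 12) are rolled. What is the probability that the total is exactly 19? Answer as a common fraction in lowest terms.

There are 12^4 = 20736 equally likely outcomes.
The number of ordered 4-tuples from {1,…,12} summing to 19 is 736.
P(sum = 19) = 736/20736 = 23/648.

23/648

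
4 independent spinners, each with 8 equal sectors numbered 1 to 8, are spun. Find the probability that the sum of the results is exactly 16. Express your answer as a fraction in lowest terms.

315/4096

There are 8^4 = 4096 equally likely outcomes.
The number of ordered 4-tuples from {1,…,8} summing to 16 is 315.
P(sum = 16) = 315/4096.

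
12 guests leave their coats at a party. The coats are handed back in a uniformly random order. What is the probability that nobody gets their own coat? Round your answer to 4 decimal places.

This is the derangement probability: permutations of 12 with no fixed point.
D(12) = 12! · (1 − 1/1! + 1/2! − ··· + (−1)^12/12!) = 176214841.
P = 176214841/479001600 = 16019531/43545600 ≈ 0.3679.

0.3679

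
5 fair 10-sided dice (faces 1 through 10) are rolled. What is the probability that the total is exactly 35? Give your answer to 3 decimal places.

There are 10^5 = 100000 equally likely outcomes.
The number of ordered 5-tuples from {1,…,10} summing to 35 is 3246.
P(sum = 35) = 3246/100000 = 1623/50000 ≈ 0.032.

0.032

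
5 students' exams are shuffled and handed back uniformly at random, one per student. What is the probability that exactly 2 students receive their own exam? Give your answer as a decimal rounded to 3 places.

0.167

Choose which 2 of the 5 are fixed: C(5,2) = 10 ways.
The remaining 3 must have no fixed point: D(3) = 2.
P = 10·2/120 = 1/6 ≈ 0.167.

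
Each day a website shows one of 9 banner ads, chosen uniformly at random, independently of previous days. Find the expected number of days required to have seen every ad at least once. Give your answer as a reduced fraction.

7129/280

After i distinct types are collected, each trial gives a new one with probability (9−i)/9, so the expected wait for the next new type is 9/(9−i).
E = 9/9 + 9/8 + 9/7 + 9/6 + 9/5 + 9/4 + 9/3 + 9/2 + 9/1 = 7129/280.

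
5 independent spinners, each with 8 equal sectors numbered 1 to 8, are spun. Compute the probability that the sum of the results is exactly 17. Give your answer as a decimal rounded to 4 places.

0.0449

There are 8^5 = 32768 equally likely outcomes.
The number of ordered 5-tuples from {1,…,8} summing to 17 is 1470.
P(sum = 17) = 1470/32768 = 735/16384 ≈ 0.0449.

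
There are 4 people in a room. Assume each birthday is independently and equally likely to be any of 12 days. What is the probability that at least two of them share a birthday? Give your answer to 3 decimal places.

0.427

It's easier to compute the probability that all 4 are distinct.
P(all distinct) = 12/12 · 11/12 · ··· · 9/12 ≈ 0.573.
So the probability of at least one match is 1 − 0.573 = 0.427.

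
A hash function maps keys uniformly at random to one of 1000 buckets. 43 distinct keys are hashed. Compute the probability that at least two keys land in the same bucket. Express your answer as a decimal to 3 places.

0.600

It's easier to compute the probability that all 43 are distinct.
P(all distinct) = 1000/1000 · 999/1000 · ··· · 958/1000 ≈ 0.400.
So the probability of at least one match is 1 − 0.400 = 0.600.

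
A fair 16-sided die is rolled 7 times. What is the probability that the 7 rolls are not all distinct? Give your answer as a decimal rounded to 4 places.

0.7852

P(all 7 different) = 16/16 · 15/16 · ··· · 10/16 ≈ 0.2148.
P(at least two equal) = 1 − 0.2148 = 0.7852.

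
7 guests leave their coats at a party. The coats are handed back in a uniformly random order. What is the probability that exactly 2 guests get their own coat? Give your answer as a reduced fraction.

Choose which 2 of the 7 are fixed: C(7,2) = 21 ways.
The remaining 5 must have no fixed point: D(5) = 44.
P = 21·44/5040 = 11/60.

11/60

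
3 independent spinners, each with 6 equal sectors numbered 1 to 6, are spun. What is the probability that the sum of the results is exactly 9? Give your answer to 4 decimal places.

0.1157

There are 6^3 = 216 equally likely outcomes.
The number of ordered 3-tuples from {1,…,6} summing to 9 is 25.
P(sum = 9) = 25/216 ≈ 0.1157.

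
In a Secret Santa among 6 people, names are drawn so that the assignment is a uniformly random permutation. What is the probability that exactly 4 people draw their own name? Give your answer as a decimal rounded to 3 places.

0.021

Choose which 4 of the 6 are fixed: C(6,4) = 15 ways.
The remaining 2 must have no fixed point: D(2) = 1.
P = 15·1/720 = 1/48 ≈ 0.021.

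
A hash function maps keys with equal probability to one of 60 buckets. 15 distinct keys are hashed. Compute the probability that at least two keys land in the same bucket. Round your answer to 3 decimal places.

0.852

It's easier to compute the probability that all 15 are distinct.
P(all distinct) = 60/60 · 59/60 · ··· · 46/60 ≈ 0.148.
So the probability of at least one match is 1 − 0.148 = 0.852.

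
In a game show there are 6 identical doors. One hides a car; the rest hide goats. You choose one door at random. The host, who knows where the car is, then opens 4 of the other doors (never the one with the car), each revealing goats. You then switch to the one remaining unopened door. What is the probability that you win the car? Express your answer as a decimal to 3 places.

Your original door holds the car with probability 1/6, so the other 5 collectively hold it with probability 5/6.
The host can always find 4 empty doors to open, so the reveals don't change that 5/6; it is now spread over the 1 remaining unopened door.
P(win by switching) = (5/6) · (1/1) = 5/6 ≈ 0.833.

0.833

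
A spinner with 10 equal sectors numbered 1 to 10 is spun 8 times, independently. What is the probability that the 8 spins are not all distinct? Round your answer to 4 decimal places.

P(all 8 different) = 10/10 · 9/10 · ··· · 3/10 ≈ 0.0181.
P(at least two equal) = 1 − 0.0181 = 0.9819.

0.9819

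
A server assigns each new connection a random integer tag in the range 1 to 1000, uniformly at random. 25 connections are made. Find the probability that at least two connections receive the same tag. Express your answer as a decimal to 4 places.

0.2610

It's easier to compute the probability that all 25 are distinct.
P(all distinct) = 1000/1000 · 999/1000 · ··· · 976/1000 ≈ 0.7390.
So the probability of at least one match is 1 − 0.7390 = 0.2610.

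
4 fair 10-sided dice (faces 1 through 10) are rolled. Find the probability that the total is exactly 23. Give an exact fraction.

33/500

There are 10^4 = 10000 equally likely outcomes.
The number of ordered 4-tuples from {1,…,10} summing to 23 is 660.
P(sum = 23) = 660/10000 = 33/500.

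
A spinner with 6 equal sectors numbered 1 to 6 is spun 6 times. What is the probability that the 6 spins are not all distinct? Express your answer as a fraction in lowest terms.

319/324

P(all 6 different) = 6/6 · 5/6 · ··· · 1/6 = 5/324.
P(at least two equal) = 1 − 5/324 = 319/324.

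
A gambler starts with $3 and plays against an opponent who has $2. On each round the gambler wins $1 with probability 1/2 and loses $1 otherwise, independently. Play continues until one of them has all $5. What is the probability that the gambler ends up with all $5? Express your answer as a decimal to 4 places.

0.6000

With a fair step, P(i) = ½P(i−1) + ½P(i+1) with P(0)=0, P(5)=1 has the linear solution P(i) = i/5.
P(3) = 3/5 ≈ 0.6000.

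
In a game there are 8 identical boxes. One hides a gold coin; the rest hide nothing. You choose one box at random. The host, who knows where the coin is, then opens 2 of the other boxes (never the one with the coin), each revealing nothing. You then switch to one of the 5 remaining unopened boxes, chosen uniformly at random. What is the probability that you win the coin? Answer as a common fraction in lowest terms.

7/40

Your original box holds the coin with probability 1/8, so the other 7 collectively hold it with probability 7/8.
The host can always find 2 empty boxes to open, so the reveals don't change that 7/8; it is now spread over the 5 remaining unopened boxes.
P(win by switching) = (7/8) · (1/5) = 7/40.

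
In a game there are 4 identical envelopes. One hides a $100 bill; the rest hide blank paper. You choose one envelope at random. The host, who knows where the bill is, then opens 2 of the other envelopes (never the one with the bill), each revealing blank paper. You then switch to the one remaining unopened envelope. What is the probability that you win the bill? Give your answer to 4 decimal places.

Your original envelope holds the bill with probability 1/4, so the other 3 collectively hold it with probability 3/4.
The host can always find 2 empty envelopes to open, so the reveals don't change that 3/4; it is now spread over the 1 remaining unopened envelope.
P(win by switching) = (3/4) · (1/1) = 3/4 ≈ 0.7500.

0.7500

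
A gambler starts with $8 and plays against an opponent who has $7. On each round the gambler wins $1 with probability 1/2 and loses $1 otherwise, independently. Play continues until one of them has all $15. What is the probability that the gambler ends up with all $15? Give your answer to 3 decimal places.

0.533

With a fair step, P(i) = ½P(i−1) + ½P(i+1) with P(0)=0, P(15)=1 has the linear solution P(i) = i/15.
P(8) = 8/15 ≈ 0.533.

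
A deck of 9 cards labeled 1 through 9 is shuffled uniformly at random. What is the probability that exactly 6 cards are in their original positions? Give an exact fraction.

Choose which 6 of the 9 are fixed: C(9,6) = 84 ways.
The remaining 3 must have no fixed point: D(3) = 2.
P = 84·2/362880 = 1/2160.

1/2160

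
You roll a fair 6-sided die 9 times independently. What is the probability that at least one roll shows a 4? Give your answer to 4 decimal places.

P(no roll shows a 4) = (5/6)^9 ≈ 0.1938.
P(at least one) = 1 − 0.1938 = 0.8062.

0.8062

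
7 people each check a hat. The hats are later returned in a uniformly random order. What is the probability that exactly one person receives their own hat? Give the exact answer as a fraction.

Choose which one is fixed: C(7,1) = 7 ways.
The remaining 6 must have no fixed point: D(6) = 265.
P = 7·265/5040 = 53/144.

53/144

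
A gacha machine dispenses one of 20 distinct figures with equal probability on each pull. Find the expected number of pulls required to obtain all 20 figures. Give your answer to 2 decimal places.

71.95

After i distinct types are collected, each trial gives a new one with probability (20−i)/20, so the expected wait for the next new type is 20/(20−i).
E = 20/20 + 20/19 + 20/18 + 20/17 + 20/16 + 20/15 + 20/14 + 20/13 + 20/12 + 20/11 + 20/10 + 20/9 + 20/8 + 20/7 + 20/6 + 20/5 + 20/4 + 20/3 + 20/2 + 20/1 = 279175675/3879876 ≈ 71.95.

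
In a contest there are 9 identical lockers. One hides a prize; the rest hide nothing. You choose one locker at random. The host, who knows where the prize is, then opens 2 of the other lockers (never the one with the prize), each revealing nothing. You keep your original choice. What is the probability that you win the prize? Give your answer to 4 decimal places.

The host can always open 2 empty lockers regardless of your choice, so the reveals give no information about your original locker.
P(win by staying) = 1/9 ≈ 0.1111.

0.1111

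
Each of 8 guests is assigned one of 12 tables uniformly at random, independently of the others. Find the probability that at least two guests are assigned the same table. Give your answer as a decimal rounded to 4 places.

0.9536

It's easier to compute the probability that all 8 are distinct.
P(all distinct) = 12/12 · 11/12 · ··· · 5/12 ≈ 0.0464.
So the probability of at least one match is 1 − 0.0464 = 0.9536.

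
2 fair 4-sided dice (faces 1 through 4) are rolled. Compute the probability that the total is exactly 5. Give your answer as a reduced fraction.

1/4

There are 4^2 = 16 equally likely outcomes.
The number of ordered 2-tuples from {1,…,4} summing to 5 is 4.
P(sum = 5) = 4/16 = 1/4.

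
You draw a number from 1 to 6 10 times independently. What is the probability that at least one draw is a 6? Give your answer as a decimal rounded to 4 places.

0.8385

P(no draw is a 6) = (5/6)^10 ≈ 0.1615.
P(at least one) = 1 − 0.1615 = 0.8385.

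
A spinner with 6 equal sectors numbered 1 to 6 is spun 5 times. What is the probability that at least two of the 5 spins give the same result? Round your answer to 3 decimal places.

0.907

P(all 5 different) = 6/6 · 5/6 · ··· · 2/6 ≈ 0.093.
P(at least two equal) = 1 − 0.093 = 0.907.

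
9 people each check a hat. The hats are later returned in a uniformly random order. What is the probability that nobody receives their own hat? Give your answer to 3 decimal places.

This is the derangement probability: permutations of 9 with no fixed point.
D(9) = 9! · (1 − 1/1! + 1/2! − ··· + (−1)^9/9!) = 133496.
P = 133496/362880 = 16687/45360 ≈ 0.368.

0.368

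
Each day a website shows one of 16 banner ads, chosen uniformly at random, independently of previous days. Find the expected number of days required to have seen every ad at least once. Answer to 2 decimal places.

After i distinct types are collected, each trial gives a new one with probability (16−i)/16, so the expected wait for the next new type is 16/(16−i).
E = 16/16 + 16/15 + 16/14 + 16/13 + 16/12 + 16/11 + 16/10 + 16/9 + 16/8 + 16/7 + 16/6 + 16/5 + 16/4 + 16/3 + 16/2 + 16/1 = 2436559/45045 ≈ 54.09.

54.09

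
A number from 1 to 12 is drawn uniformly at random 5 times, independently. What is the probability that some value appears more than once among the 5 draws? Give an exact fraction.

89/144

P(all 5 different) = 12/12 · 11/12 · ··· · 8/12 = 55/144.
P(at least two equal) = 1 − 55/144 = 89/144.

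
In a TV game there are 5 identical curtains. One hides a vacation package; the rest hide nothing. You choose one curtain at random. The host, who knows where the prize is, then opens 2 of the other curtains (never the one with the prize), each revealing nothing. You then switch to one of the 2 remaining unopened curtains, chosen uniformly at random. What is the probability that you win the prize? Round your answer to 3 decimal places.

Your original curtain holds the prize with probability 1/5, so the other 4 collectively hold it with probability 4/5.
The host can always find 2 empty curtains to open, so the reveals don't change that 4/5; it is now spread over the 2 remaining unopened curtains.
P(win by switching) = (4/5) · (1/2) = 2/5 ≈ 0.400.

0.400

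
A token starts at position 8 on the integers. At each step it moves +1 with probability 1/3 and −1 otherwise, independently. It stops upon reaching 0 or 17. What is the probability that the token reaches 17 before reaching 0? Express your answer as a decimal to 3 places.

0.002

Let r = q/p = (2/3)/(1/3) = 2. The recurrence P(i) = p·P(i+1) + q·P(i−1) with P(0)=0, P(17)=1 gives P(i) = (1 − r^i)/(1 − r^17).
P(8) = (1 − (2)^8) / (1 − (2)^17) = 255/131071 ≈ 0.002.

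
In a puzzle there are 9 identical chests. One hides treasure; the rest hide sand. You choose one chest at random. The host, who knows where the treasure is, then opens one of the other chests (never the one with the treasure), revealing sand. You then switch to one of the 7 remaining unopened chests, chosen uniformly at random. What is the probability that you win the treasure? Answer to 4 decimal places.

0.1270

Your original chest holds the treasure with probability 1/9, so the other 8 collectively hold it with probability 8/9.
The host can always find an empty chest to open, so this doesn't change that 8/9; it is now spread over the 7 remaining unopened chests.
P(win by switching) = (8/9) · (1/7) = 8/63 ≈ 0.1270.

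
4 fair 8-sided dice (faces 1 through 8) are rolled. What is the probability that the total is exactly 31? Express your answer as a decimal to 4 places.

There are 8^4 = 4096 equally likely outcomes.
The number of ordered 4-tuples from {1,…,8} summing to 31 is 4.
P(sum = 31) = 4/4096 = 1/1024 ≈ 0.0010.

0.0010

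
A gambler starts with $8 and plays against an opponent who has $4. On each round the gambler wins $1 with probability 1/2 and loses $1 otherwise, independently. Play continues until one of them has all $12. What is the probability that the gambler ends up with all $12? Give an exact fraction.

2/3

With a fair step, P(i) = ½P(i−1) + ½P(i+1) with P(0)=0, P(12)=1 has the linear solution P(i) = i/12.
P(8) = 8/12 = 2/3.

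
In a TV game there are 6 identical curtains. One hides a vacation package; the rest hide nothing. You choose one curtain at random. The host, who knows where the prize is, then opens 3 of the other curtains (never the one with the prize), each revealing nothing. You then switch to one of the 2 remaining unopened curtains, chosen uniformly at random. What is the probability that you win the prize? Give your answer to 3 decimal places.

Your original curtain holds the prize with probability 1/6, so the other 5 collectively hold it with probability 5/6.
The host can always find 3 empty curtains to open, so the reveals don't change that 5/6; it is now spread over the 2 remaining unopened curtains.
P(win by switching) = (5/6) · (1/2) = 5/12 ≈ 0.417.

0.417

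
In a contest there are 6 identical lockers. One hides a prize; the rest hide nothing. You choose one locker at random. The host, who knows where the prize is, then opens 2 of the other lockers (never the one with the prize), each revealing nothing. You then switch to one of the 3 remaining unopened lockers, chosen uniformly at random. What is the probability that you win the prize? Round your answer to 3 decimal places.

0.278

Your original locker holds the prize with probability 1/6, so the other 5 collectively hold it with probability 5/6.
The host can always find 2 empty lockers to open, so the reveals don't change that 5/6; it is now spread over the 3 remaining unopened lockers.
P(win by switching) = (5/6) · (1/3) = 5/18 ≈ 0.278.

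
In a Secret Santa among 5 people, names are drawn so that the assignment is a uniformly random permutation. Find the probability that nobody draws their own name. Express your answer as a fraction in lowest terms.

This is the derangement probability: permutations of 5 with no fixed point.
D(5) = 5! · (1 − 1/1! + 1/2! − ··· + (−1)^5/5!) = 44.
P = 44/120 = 11/30.

11/30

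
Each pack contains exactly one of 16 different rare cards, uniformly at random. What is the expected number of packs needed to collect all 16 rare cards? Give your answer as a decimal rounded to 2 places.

54.09

After i distinct types are collected, each trial gives a new one with probability (16−i)/16, so the expected wait for the next new type is 16/(16−i).
E = 16/16 + 16/15 + 16/14 + 16/13 + 16/12 + 16/11 + 16/10 + 16/9 + 16/8 + 16/7 + 16/6 + 16/5 + 16/4 + 16/3 + 16/2 + 16/1 = 2436559/45045 ≈ 54.09.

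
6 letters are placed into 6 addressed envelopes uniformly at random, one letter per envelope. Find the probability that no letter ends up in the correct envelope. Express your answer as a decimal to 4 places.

This is the derangement probability: permutations of 6 with no fixed point.
D(6) = 6! · (1 − 1/1! + 1/2! − ··· + (−1)^6/6!) = 265.
P = 265/720 = 53/144 ≈ 0.3681.

0.3681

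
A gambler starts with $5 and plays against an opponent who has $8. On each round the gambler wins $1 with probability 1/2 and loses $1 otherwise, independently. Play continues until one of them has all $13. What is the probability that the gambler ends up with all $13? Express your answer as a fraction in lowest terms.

With a fair step, P(i) = ½P(i−1) + ½P(i+1) with P(0)=0, P(13)=1 has the linear solution P(i) = i/13.
P(5) = 5/13.

5/13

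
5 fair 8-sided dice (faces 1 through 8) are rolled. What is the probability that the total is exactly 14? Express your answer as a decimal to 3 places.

0.021

There are 8^5 = 32768 equally likely outcomes.
The number of ordered 5-tuples from {1,…,8} summing to 14 is 690.
P(sum = 14) = 690/32768 = 345/16384 ≈ 0.021.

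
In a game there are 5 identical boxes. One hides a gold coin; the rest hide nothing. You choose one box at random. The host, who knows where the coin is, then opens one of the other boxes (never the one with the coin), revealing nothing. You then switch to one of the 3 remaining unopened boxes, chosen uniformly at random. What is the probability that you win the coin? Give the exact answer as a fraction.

Your original box holds the coin with probability 1/5, so the other 4 collectively hold it with probability 4/5.
The host can always find an empty box to open, so this doesn't change that 4/5; it is now spread over the 3 remaining unopened boxes.
P(win by switching) = (4/5) · (1/3) = 4/15.

4/15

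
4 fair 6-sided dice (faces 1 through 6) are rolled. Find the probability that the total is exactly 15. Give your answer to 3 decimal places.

0.108

There are 6^4 = 1296 equally likely outcomes.
The number of ordered 4-tuples from {1,…,6} summing to 15 is 140.
P(sum = 15) = 140/1296 = 35/324 ≈ 0.108.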